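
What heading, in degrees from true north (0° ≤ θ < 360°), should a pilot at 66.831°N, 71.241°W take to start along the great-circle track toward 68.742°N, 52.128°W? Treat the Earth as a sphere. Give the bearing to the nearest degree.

Δλ = -52.128 − -71.241 = 19.113°.
θ = atan2( sin Δλ · cos φ₂ , cos φ₁ · sin φ₂ − sin φ₁ · cos φ₂ · cos Δλ )
  = atan2(0.11872, 0.05172) = 66.458° → normalised to [0°, 360°): 66.458°.

66°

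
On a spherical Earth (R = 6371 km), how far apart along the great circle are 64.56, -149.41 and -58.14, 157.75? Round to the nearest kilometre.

14350 km

Δλ = 157.75 − -149.41 = 307.16°; wrapped into (−180°, 180°]: -52.84°.
Δφ = -58.14 − 64.56 = -122.70°.
a = sin²(Δφ/2) + cos φ₁ · cos φ₂ · sin²(Δλ/2) = 0.815011.
c = 2·atan2(√a, √(1−a)) = 2.25238 rad → d = 6371·c ≈ 14349.89 km.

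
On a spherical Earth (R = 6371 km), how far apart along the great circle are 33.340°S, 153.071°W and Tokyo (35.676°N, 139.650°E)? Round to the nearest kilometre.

10380 km

Δλ = 139.650 − -153.071 = 292.721°; wrapped into (−180°, 180°]: -67.279°.
Δφ = 35.676 − -33.340 = 69.016°.
a = sin²(Δφ/2) + cos φ₁ · cos φ₂ · sin²(Δλ/2) = 0.529205.
c = 2·atan2(√a, √(1−a)) = 1.62924 rad → d = 6371·c ≈ 10379.89 km.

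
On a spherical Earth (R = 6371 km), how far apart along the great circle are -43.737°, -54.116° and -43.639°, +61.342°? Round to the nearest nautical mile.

4526 nmi

Δλ = 61.342 − -54.116 = 115.458°.
Δφ = -43.639 − -43.737 = 0.098°.
a = sin²(Δφ/2) + cos φ₁ · cos φ₂ · sin²(Δλ/2) = 0.373828.
c = 2·atan2(√a, √(1−a)) = 1.31569 rad → d = 6371·c ≈ 8382.29 km ≈ 4526.07 nmi.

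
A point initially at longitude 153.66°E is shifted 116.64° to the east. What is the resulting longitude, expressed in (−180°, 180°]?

89.70°W

Start at +153.66°; shift +116.64° → +270.30°.
+270.30° lies outside (−180°, 180°]; subtract 360° → -89.70°.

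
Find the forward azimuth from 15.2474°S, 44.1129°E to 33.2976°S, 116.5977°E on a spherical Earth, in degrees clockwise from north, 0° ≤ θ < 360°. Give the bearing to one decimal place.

Δλ = 116.5977 − 44.1129 = 72.4848°.
θ = atan2( sin Δλ · cos φ₂ , cos φ₁ · sin φ₂ − sin φ₁ · cos φ₂ · cos Δλ )
  = atan2(0.79708, -0.46351) = 120.178° → normalised to [0°, 360°): 120.178°.

120.2°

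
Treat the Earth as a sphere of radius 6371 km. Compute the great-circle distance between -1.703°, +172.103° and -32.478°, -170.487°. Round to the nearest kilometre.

Δλ = -170.487 − 172.103 = -342.590°; wrapped into (−180°, 180°]: 17.410°.
Δφ = -32.478 − -1.703 = -30.775°.
a = sin²(Δφ/2) + cos φ₁ · cos φ₂ · sin²(Δλ/2) = 0.089723.
c = 2·atan2(√a, √(1−a)) = 0.60842 rad → d = 6371·c ≈ 3876.23 km.

3876 km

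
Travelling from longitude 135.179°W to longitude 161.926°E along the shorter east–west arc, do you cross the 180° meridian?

Naïve |161.926 − -135.179| = 297.105° > 180°, so the shorter arc goes the other way round — across 180°.
Signed shortest Δλ = ((161.926 − -135.179 + 180) mod 360) − 180 = -62.895°.
Going west by 62.895° from -135.179° passes through 180° before reaching +161.926°.

Yes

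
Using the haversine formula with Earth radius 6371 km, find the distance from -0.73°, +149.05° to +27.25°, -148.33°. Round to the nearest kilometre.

7365 km

Δλ = -148.33 − 149.05 = -297.38°; wrapped into (−180°, 180°]: 62.62°.
Δφ = 27.25 − -0.73 = 27.98°.
a = sin²(Δφ/2) + cos φ₁ · cos φ₂ · sin²(Δλ/2) = 0.298508.
c = 2·atan2(√a, √(1−a)) = 1.15602 rad → d = 6371·c ≈ 7365.02 km.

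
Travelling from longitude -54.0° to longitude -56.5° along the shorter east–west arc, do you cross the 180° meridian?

Signed shortest Δλ = ((-56.5 − -54.0 + 180) mod 360) − 180 = -2.5°.
Going west by 2.5° from -54.0° reaches -56.5° without touching 180°.

No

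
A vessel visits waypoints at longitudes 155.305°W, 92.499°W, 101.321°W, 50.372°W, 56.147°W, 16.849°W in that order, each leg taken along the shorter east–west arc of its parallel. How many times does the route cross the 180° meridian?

Leg 1: -155.305° → -92.499°, shortest Δλ = 62.806° (east) — does not cross 180°.
Leg 2: -92.499° → -101.321°, shortest Δλ = -8.822° (west) — does not cross 180°.
Leg 3: -101.321° → -50.372°, shortest Δλ = 50.949° (east) — does not cross 180°.
Leg 4: -50.372° → -56.147°, shortest Δλ = -5.775° (west) — does not cross 180°.
Leg 5: -56.147° → -16.849°, shortest Δλ = 39.298° (east) — does not cross 180°.
Total crossings: 0.

0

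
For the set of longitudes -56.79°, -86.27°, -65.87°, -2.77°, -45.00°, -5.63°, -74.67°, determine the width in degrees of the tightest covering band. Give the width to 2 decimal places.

83.50°

Sort the longitudes: -86.27°, -74.67°, -65.87°, -56.79°, -45.00°, -5.63°, -2.77°.
Eastward gaps between consecutive values (wrapping around): 11.60°, 8.80°, 9.08°, 11.79°, 39.37°, 2.86°, 276.50°.
Largest gap = 276.50° ⇒ minimal covering band is its complement: 360° − 276.50° = 83.50°.
Band runs from -86.27° eastward to -2.77°.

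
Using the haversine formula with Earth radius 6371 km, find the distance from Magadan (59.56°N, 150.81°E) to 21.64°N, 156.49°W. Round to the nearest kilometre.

5881 km

Δλ = -156.49 − 150.81 = -307.30°; wrapped into (−180°, 180°]: 52.70°.
Δφ = 21.64 − 59.56 = -37.92°.
a = sin²(Δφ/2) + cos φ₁ · cos φ₂ · sin²(Δλ/2) = 0.198341.
c = 2·atan2(√a, √(1−a)) = 0.92314 rad → d = 6371·c ≈ 5881.33 km.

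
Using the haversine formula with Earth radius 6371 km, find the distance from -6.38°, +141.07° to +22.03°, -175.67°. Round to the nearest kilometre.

5672 km

Δλ = -175.67 − 141.07 = -316.74°; wrapped into (−180°, 180°]: 43.26°.
Δφ = 22.03 − -6.38 = 28.41°.
a = sin²(Δφ/2) + cos φ₁ · cos φ₂ · sin²(Δλ/2) = 0.185391.
c = 2·atan2(√a, √(1−a)) = 0.89025 rad → d = 6371·c ≈ 5671.78 km.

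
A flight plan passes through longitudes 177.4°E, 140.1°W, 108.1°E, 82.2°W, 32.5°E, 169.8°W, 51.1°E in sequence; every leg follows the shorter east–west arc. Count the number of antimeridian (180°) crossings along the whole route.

5

Leg 1: +177.4° → -140.1°, shortest Δλ = 42.5° (east) — crosses 180°.
Leg 2: -140.1° → +108.1°, shortest Δλ = -111.8° (west) — crosses 180°.
Leg 3: +108.1° → -82.2°, shortest Δλ = 169.7° (east) — crosses 180°.
Leg 4: -82.2° → +32.5°, shortest Δλ = 114.7° (east) — does not cross 180°.
Leg 5: +32.5° → -169.8°, shortest Δλ = 157.7° (east) — crosses 180°.
Leg 6: -169.8° → +51.1°, shortest Δλ = -139.1° (west) — crosses 180°.
Total crossings: 5.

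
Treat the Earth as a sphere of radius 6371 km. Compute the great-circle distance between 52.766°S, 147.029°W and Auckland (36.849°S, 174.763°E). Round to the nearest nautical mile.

Δλ = 174.763 − -147.029 = 321.792°; wrapped into (−180°, 180°]: -38.208°.
Δφ = -36.849 − -52.766 = 15.917°.
a = sin²(Δφ/2) + cos φ₁ · cos φ₂ · sin²(Δλ/2) = 0.071034.
c = 2·atan2(√a, √(1−a)) = 0.53956 rad → d = 6371·c ≈ 3437.57 km ≈ 1856.14 nmi.

1856 nmi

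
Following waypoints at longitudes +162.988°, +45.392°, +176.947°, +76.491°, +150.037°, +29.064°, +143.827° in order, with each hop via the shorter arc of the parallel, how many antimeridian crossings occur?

Leg 1: +162.988° → +45.392°, shortest Δλ = -117.596° (west) — does not cross 180°.
Leg 2: +45.392° → +176.947°, shortest Δλ = 131.555° (east) — does not cross 180°.
Leg 3: +176.947° → +76.491°, shortest Δλ = -100.456° (west) — does not cross 180°.
Leg 4: +76.491° → +150.037°, shortest Δλ = 73.546° (east) — does not cross 180°.
Leg 5: +150.037° → +29.064°, shortest Δλ = -120.973° (west) — does not cross 180°.
Leg 6: +29.064° → +143.827°, shortest Δλ = 114.763° (east) — does not cross 180°.
Total crossings: 0.

0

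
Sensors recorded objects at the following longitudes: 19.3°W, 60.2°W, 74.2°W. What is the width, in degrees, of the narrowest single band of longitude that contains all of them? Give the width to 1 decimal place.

54.9°

Sort the longitudes: -74.2°, -60.2°, -19.3°.
Eastward gaps between consecutive values (wrapping around): 14.0°, 40.9°, 305.1°.
Largest gap = 305.1° ⇒ minimal covering band is its complement: 360° − 305.1° = 54.9°.
Band runs from -74.2° eastward to -19.3°.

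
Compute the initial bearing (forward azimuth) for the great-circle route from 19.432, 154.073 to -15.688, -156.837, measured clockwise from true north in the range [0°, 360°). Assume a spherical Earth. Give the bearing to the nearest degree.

123°

Δλ = -156.837 − 154.073 = -310.910°; wrapped into (−180°, 180°]: 49.090°.
θ = atan2( sin Δλ · cos φ₂ , cos φ₁ · sin φ₂ − sin φ₁ · cos φ₂ · cos Δλ )
  = atan2(0.72759, -0.46475) = 122.569° → normalised to [0°, 360°): 122.569°.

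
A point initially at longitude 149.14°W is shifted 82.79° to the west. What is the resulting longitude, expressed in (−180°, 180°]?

128.07°E

Start at -149.14°; shift −82.79° → -231.93°.
-231.93° lies outside (−180°, 180°]; add 360° → +128.07°.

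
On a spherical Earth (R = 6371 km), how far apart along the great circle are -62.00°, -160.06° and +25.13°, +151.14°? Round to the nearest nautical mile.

5731 nmi

Δλ = 151.14 − -160.06 = 311.20°; wrapped into (−180°, 180°]: -48.80°.
Δφ = 25.13 − -62.00 = 87.13°.
a = sin²(Δφ/2) + cos φ₁ · cos φ₂ · sin²(Δλ/2) = 0.547499.
c = 2·atan2(√a, √(1−a)) = 1.66594 rad → d = 6371·c ≈ 10613.69 km ≈ 5730.94 nmi.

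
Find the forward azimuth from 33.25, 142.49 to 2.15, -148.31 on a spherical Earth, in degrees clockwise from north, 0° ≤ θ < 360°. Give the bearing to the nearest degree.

100°

Δλ = -148.31 − 142.49 = -290.80°; wrapped into (−180°, 180°]: 69.20°.
θ = atan2( sin Δλ · cos φ₂ , cos φ₁ · sin φ₂ − sin φ₁ · cos φ₂ · cos Δλ )
  = atan2(0.93417, -0.16319) = 99.909° → normalised to [0°, 360°): 99.909°.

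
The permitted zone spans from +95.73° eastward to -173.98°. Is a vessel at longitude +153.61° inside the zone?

Yes

Band width going east from +95.73° to -173.98°: ((-173.98 − 95.73) mod 360) = 90.29°.
Offset of +153.61° east of the west edge: ((153.61 − 95.73) mod 360) = 57.88°.
57.88° ≤ 90.29° ⇒ inside.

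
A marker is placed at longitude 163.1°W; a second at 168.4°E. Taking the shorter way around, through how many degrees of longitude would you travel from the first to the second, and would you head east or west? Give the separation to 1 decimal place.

28.5° west

Raw difference: 168.4 − -163.1 = 331.5°.
Normalise into (−180°, 180°]: 331.5° − 360° = -28.5°.
Negative ⇒ the second point lies to the west; separation 28.5°.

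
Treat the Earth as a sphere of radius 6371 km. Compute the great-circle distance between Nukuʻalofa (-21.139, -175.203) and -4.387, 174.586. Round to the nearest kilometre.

Δλ = 174.586 − -175.203 = 349.789°; wrapped into (−180°, 180°]: -10.211°.
Δφ = -4.387 − -21.139 = 16.752°.
a = sin²(Δφ/2) + cos φ₁ · cos φ₂ · sin²(Δλ/2) = 0.028584.
c = 2·atan2(√a, √(1−a)) = 0.33977 rad → d = 6371·c ≈ 2164.66 km.

2165 km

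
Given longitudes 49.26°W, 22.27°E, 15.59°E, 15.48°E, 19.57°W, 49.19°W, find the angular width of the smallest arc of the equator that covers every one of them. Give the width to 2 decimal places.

71.53°

Sort the longitudes: -49.26°, -49.19°, -19.57°, +15.48°, +15.59°, +22.27°.
Eastward gaps between consecutive values (wrapping around): 0.07°, 29.62°, 35.05°, 0.11°, 6.68°, 288.47°.
Largest gap = 288.47° ⇒ minimal covering band is its complement: 360° − 288.47° = 71.53°.
Band runs from -49.26° eastward to +22.27°.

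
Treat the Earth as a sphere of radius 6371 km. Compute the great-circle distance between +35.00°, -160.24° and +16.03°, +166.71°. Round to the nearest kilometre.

3901 km

Δλ = 166.71 − -160.24 = 326.95°; wrapped into (−180°, 180°]: -33.05°.
Δφ = 16.03 − 35.00 = -18.97°.
a = sin²(Δφ/2) + cos φ₁ · cos φ₂ · sin²(Δλ/2) = 0.090850.
c = 2·atan2(√a, √(1−a)) = 0.61235 rad → d = 6371·c ≈ 3901.28 km.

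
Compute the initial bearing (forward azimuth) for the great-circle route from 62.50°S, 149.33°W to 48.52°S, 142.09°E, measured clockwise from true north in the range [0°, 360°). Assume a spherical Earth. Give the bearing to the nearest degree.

Δλ = 142.09 − -149.33 = 291.42°; wrapped into (−180°, 180°]: -68.58°.
θ = atan2( sin Δλ · cos φ₂ , cos φ₁ · sin φ₂ − sin φ₁ · cos φ₂ · cos Δλ )
  = atan2(-0.61661, -0.13137) = -102.027° → normalised to [0°, 360°): 257.973°.

258°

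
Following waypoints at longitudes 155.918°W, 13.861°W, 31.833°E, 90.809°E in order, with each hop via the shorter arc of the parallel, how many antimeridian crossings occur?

Leg 1: -155.918° → -13.861°, shortest Δλ = 142.057° (east) — does not cross 180°.
Leg 2: -13.861° → +31.833°, shortest Δλ = 45.694° (east) — does not cross 180°.
Leg 3: +31.833° → +90.809°, shortest Δλ = 58.976° (east) — does not cross 180°.
Total crossings: 0.

0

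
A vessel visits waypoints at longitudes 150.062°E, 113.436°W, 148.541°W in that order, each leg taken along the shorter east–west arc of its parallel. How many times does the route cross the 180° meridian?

1

Leg 1: +150.062° → -113.436°, shortest Δλ = 96.502° (east) — crosses 180°.
Leg 2: -113.436° → -148.541°, shortest Δλ = -35.105° (west) — does not cross 180°.
Total crossings: 1.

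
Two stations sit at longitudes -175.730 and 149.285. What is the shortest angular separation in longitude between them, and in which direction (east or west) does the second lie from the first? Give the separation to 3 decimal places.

34.985° west

Raw difference: 149.285 − -175.730 = 325.015°.
Normalise into (−180°, 180°]: 325.015° − 360° = -34.985°.
Negative ⇒ the second point lies to the west; separation 34.985°.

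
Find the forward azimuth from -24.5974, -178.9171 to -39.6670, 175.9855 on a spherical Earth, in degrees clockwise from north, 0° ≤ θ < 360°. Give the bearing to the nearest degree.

Δλ = 175.9855 − -178.9171 = 354.9026°; wrapped into (−180°, 180°]: -5.0974°.
θ = atan2( sin Δλ · cos φ₂ , cos φ₁ · sin φ₂ − sin φ₁ · cos φ₂ · cos Δλ )
  = atan2(-0.06839, -0.26126) = -165.330° → normalised to [0°, 360°): 194.670°.

195°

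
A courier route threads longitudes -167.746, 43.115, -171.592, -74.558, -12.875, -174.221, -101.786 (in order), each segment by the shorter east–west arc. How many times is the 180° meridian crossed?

2

Leg 1: -167.746° → +43.115°, shortest Δλ = -149.139° (west) — crosses 180°.
Leg 2: +43.115° → -171.592°, shortest Δλ = 145.293° (east) — crosses 180°.
Leg 3: -171.592° → -74.558°, shortest Δλ = 97.034° (east) — does not cross 180°.
Leg 4: -74.558° → -12.875°, shortest Δλ = 61.683° (east) — does not cross 180°.
Leg 5: -12.875° → -174.221°, shortest Δλ = -161.346° (west) — does not cross 180°.
Leg 6: -174.221° → -101.786°, shortest Δλ = 72.435° (east) — does not cross 180°.
Total crossings: 2.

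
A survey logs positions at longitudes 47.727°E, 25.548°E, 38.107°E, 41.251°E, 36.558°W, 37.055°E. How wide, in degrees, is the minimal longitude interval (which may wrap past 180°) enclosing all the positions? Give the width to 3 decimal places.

84.285°

Sort the longitudes: -36.558°, +25.548°, +37.055°, +38.107°, +41.251°, +47.727°.
Eastward gaps between consecutive values (wrapping around): 62.106°, 11.507°, 1.052°, 3.144°, 6.476°, 275.715°.
Largest gap = 275.715° ⇒ minimal covering band is its complement: 360° − 275.715° = 84.285°.
Band runs from -36.558° eastward to +47.727°.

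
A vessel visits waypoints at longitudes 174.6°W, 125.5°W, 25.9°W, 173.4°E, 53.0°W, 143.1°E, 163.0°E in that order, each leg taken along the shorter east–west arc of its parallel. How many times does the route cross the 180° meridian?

Leg 1: -174.6° → -125.5°, shortest Δλ = 49.1° (east) — does not cross 180°.
Leg 2: -125.5° → -25.9°, shortest Δλ = 99.6° (east) — does not cross 180°.
Leg 3: -25.9° → +173.4°, shortest Δλ = -160.7° (west) — crosses 180°.
Leg 4: +173.4° → -53.0°, shortest Δλ = 133.6° (east) — crosses 180°.
Leg 5: -53.0° → +143.1°, shortest Δλ = -163.9° (west) — crosses 180°.
Leg 6: +143.1° → +163.0°, shortest Δλ = 19.9° (east) — does not cross 180°.
Total crossings: 3.

3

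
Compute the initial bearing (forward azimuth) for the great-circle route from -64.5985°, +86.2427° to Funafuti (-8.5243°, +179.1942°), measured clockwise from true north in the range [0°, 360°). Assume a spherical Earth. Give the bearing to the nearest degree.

Δλ = 179.1942 − 86.2427 = 92.9515°.
θ = atan2( sin Δλ · cos φ₂ , cos φ₁ · sin φ₂ − sin φ₁ · cos φ₂ · cos Δλ )
  = atan2(0.98764, -0.10958) = 96.331° → normalised to [0°, 360°): 96.331°.

96°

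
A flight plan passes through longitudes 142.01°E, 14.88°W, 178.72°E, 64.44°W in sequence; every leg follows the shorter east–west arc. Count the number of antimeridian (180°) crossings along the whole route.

2

Leg 1: +142.01° → -14.88°, shortest Δλ = -156.89° (west) — does not cross 180°.
Leg 2: -14.88° → +178.72°, shortest Δλ = -166.4° (west) — crosses 180°.
Leg 3: +178.72° → -64.44°, shortest Δλ = 116.84° (east) — crosses 180°.
Total crossings: 2.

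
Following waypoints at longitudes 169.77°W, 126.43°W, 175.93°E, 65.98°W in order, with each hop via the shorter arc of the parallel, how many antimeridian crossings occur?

Leg 1: -169.77° → -126.43°, shortest Δλ = 43.34° (east) — does not cross 180°.
Leg 2: -126.43° → +175.93°, shortest Δλ = -57.64° (west) — crosses 180°.
Leg 3: +175.93° → -65.98°, shortest Δλ = 118.09° (east) — crosses 180°.
Total crossings: 2.

2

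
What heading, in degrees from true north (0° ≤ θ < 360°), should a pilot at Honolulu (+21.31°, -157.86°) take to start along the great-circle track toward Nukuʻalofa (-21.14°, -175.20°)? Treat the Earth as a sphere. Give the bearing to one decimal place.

Δλ = -175.20 − -157.86 = -17.34°.
θ = atan2( sin Δλ · cos φ₂ , cos φ₁ · sin φ₂ − sin φ₁ · cos φ₂ · cos Δλ )
  = atan2(-0.27798, -0.65954) = -157.146° → normalised to [0°, 360°): 202.854°.

202.9°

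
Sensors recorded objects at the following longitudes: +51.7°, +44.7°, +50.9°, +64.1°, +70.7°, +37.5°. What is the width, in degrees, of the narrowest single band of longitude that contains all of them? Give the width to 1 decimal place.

33.2°

Sort the longitudes: +37.5°, +44.7°, +50.9°, +51.7°, +64.1°, +70.7°.
Eastward gaps between consecutive values (wrapping around): 7.2°, 6.2°, 0.8°, 12.4°, 6.6°, 326.8°.
Largest gap = 326.8° ⇒ minimal covering band is its complement: 360° − 326.8° = 33.2°.
Band runs from +37.5° eastward to +70.7°.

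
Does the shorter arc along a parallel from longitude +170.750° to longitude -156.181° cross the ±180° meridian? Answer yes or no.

Yes

Naïve |-156.181 − 170.750| = 326.931° > 180°, so the shorter arc goes the other way round — across 180°.
Signed shortest Δλ = ((-156.181 − 170.750 + 180) mod 360) − 180 = 33.069°.
Going east by 33.069° from +170.750° passes through 180° before reaching -156.181°.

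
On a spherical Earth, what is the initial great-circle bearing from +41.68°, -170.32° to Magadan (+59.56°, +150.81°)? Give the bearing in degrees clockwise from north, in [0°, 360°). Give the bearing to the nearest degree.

320°

Δλ = 150.81 − -170.32 = 321.13°; wrapped into (−180°, 180°]: -38.87°.
θ = atan2( sin Δλ · cos φ₂ , cos φ₁ · sin φ₂ − sin φ₁ · cos φ₂ · cos Δλ )
  = atan2(-0.31794, 0.38162) = -39.799° → normalised to [0°, 360°): 320.201°.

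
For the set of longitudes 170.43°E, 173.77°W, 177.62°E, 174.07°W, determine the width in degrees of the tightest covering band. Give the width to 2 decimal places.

15.80°

Sort the longitudes: -174.07°, -173.77°, +170.43°, +177.62°.
Eastward gaps between consecutive values (wrapping around): 0.30°, 344.20°, 7.19°, 8.31°.
Largest gap = 344.20° ⇒ minimal covering band is its complement: 360° − 344.20° = 15.80°.
Band runs from +170.43° eastward to -173.77°, crossing the antimeridian.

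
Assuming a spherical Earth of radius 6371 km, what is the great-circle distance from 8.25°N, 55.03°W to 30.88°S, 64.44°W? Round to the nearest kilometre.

Δλ = -64.44 − -55.03 = -9.41°.
Δφ = -30.88 − 8.25 = -39.13°.
a = sin²(Δφ/2) + cos φ₁ · cos φ₂ · sin²(Δλ/2) = 0.117857.
c = 2·atan2(√a, √(1−a)) = 0.70086 rad → d = 6371·c ≈ 4465.19 km.

4465 km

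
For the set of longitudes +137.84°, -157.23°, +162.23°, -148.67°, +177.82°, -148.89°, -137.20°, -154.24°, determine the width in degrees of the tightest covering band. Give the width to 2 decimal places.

84.96°

Sort the longitudes: -157.23°, -154.24°, -148.89°, -148.67°, -137.20°, +137.84°, +162.23°, +177.82°.
Eastward gaps between consecutive values (wrapping around): 2.99°, 5.35°, 0.22°, 11.47°, 275.04°, 24.39°, 15.59°, 24.95°.
Largest gap = 275.04° ⇒ minimal covering band is its complement: 360° − 275.04° = 84.96°.
Band runs from +137.84° eastward to -137.20°, crossing the antimeridian.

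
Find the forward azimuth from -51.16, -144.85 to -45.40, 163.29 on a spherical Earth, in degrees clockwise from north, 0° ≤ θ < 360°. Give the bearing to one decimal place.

Δλ = 163.29 − -144.85 = 308.14°; wrapped into (−180°, 180°]: -51.86°.
θ = atan2( sin Δλ · cos φ₂ , cos φ₁ · sin φ₂ − sin φ₁ · cos φ₂ · cos Δλ )
  = atan2(-0.55225, -0.10878) = -101.144° → normalised to [0°, 360°): 258.856°.

258.9°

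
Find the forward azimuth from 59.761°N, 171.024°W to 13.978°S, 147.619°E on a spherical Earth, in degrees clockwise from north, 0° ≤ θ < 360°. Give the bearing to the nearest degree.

220°

Δλ = 147.619 − -171.024 = 318.643°; wrapped into (−180°, 180°]: -41.357°.
θ = atan2( sin Δλ · cos φ₂ , cos φ₁ · sin φ₂ − sin φ₁ · cos φ₂ · cos Δλ )
  = atan2(-0.64118, -0.75092) = -139.507° → normalised to [0°, 360°): 220.493°.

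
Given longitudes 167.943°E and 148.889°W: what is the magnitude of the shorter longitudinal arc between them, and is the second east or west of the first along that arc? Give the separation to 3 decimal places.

43.168° east

Raw difference: -148.889 − 167.943 = -316.832°.
Normalise into (−180°, 180°]: -316.832° + 360° = 43.168°.
Positive ⇒ the second point lies to the east; separation 43.168°.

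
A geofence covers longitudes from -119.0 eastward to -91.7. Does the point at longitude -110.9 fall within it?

Band width going east from -119.0° to -91.7°: ((-91.7 − -119.0) mod 360) = 27.3°.
Offset of -110.9° east of the west edge: ((-110.9 − -119.0) mod 360) = 8.1°.
8.1° ≤ 27.3° ⇒ inside.

Yes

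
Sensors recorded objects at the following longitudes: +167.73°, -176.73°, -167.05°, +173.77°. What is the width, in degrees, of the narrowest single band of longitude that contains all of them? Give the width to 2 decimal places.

Sort the longitudes: -176.73°, -167.05°, +167.73°, +173.77°.
Eastward gaps between consecutive values (wrapping around): 9.68°, 334.78°, 6.04°, 9.50°.
Largest gap = 334.78° ⇒ minimal covering band is its complement: 360° − 334.78° = 25.22°.
Band runs from +167.73° eastward to -167.05°, crossing the antimeridian.

25.22°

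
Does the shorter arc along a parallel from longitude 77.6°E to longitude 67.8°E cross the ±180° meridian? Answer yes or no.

No

Signed shortest Δλ = ((67.8 − 77.6 + 180) mod 360) − 180 = -9.8°.
Going west by 9.8° from +77.6° reaches +67.8° without touching 180°.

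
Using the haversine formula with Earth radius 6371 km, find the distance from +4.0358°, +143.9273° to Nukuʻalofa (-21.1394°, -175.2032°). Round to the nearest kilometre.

Δλ = -175.2032 − 143.9273 = -319.1305°; wrapped into (−180°, 180°]: 40.8695°.
Δφ = -21.1394 − 4.0358 = -25.1752°.
a = sin²(Δφ/2) + cos φ₁ · cos φ₂ · sin²(Δλ/2) = 0.160908.
c = 2·atan2(√a, √(1−a)) = 0.82551 rad → d = 6371·c ≈ 5259.32 km.

5259 km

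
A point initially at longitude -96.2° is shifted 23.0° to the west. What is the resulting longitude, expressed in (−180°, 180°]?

Start at -96.2°; shift −23.0° → -119.2°.
-119.2° already lies in (−180°, 180°].

-119.2°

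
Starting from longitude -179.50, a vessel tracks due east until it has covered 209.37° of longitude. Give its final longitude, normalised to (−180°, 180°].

Start at -179.50°; shift +209.37° → +29.87°.
+29.87° already lies in (−180°, 180°].

+29.87°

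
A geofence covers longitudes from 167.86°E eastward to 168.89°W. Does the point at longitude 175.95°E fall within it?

Band width going east from +167.86° to -168.89°: ((-168.89 − 167.86) mod 360) = 23.25°.
Offset of +175.95° east of the west edge: ((175.95 − 167.86) mod 360) = 8.09°.
8.09° ≤ 23.25° ⇒ inside.

Yes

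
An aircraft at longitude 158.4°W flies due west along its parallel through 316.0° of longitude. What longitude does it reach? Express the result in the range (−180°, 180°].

114.4°W

Start at -158.4°; shift −316.0° → -474.4°.
-474.4° lies outside (−180°, 180°]; add 360° → -114.4°.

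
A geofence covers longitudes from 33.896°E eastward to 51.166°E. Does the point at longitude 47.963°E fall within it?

Yes

Band width going east from +33.896° to +51.166°: ((51.166 − 33.896) mod 360) = 17.270°.
Offset of +47.963° east of the west edge: ((47.963 − 33.896) mod 360) = 14.067°.
14.067° ≤ 17.270° ⇒ inside.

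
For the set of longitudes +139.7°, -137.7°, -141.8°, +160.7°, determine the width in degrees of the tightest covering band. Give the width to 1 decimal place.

Sort the longitudes: -141.8°, -137.7°, +139.7°, +160.7°.
Eastward gaps between consecutive values (wrapping around): 4.1°, 277.4°, 21.0°, 57.5°.
Largest gap = 277.4° ⇒ minimal covering band is its complement: 360° − 277.4° = 82.6°.
Band runs from +139.7° eastward to -137.7°, crossing the antimeridian.

82.6°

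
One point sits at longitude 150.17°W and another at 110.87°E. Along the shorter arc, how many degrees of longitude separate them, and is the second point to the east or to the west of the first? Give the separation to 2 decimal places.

98.96° west

Raw difference: 110.87 − -150.17 = 261.04°.
Normalise into (−180°, 180°]: 261.04° − 360° = -98.96°.
Negative ⇒ the second point lies to the west; separation 98.96°.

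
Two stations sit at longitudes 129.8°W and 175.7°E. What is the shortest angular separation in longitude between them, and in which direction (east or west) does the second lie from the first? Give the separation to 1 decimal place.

Raw difference: 175.7 − -129.8 = 305.5°.
Normalise into (−180°, 180°]: 305.5° − 360° = -54.5°.
Negative ⇒ the second point lies to the west; separation 54.5°.

54.5° west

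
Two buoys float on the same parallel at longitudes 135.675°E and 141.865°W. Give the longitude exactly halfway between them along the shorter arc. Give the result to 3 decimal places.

Signed shortest Δλ from +135.675° to -141.865° is +82.460°.
Midpoint longitude = +135.675° + (+82.460°)/2 = +135.675° + 41.230° = +176.905°.
(The naïve average (+135.675 + -141.865)/2 = -3.095° is on the wrong side of the globe.)

176.905°E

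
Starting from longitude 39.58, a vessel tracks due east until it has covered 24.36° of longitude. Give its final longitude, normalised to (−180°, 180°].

Start at +39.58°; shift +24.36° → +63.94°.
+63.94° already lies in (−180°, 180°].

+63.94°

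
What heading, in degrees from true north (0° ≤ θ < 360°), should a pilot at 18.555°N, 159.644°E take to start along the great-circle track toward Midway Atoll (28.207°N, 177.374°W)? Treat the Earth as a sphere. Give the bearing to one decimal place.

61.1°

Δλ = -177.374 − 159.644 = -337.018°; wrapped into (−180°, 180°]: 22.982°.
θ = atan2( sin Δλ · cos φ₂ , cos φ₁ · sin φ₂ − sin φ₁ · cos φ₂ · cos Δλ )
  = atan2(0.34408, 0.18992) = 61.102° → normalised to [0°, 360°): 61.102°.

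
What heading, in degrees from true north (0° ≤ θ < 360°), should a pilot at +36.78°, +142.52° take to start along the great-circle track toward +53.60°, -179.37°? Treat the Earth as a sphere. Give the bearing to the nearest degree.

45°

Δλ = -179.37 − 142.52 = -321.89°; wrapped into (−180°, 180°]: 38.11°.
θ = atan2( sin Δλ · cos φ₂ , cos φ₁ · sin φ₂ − sin φ₁ · cos φ₂ · cos Δλ )
  = atan2(0.36624, 0.36511) = 45.089° → normalised to [0°, 360°): 45.089°.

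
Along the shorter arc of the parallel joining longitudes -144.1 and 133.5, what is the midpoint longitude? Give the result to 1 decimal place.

Signed shortest Δλ from -144.1° to +133.5° is -82.4°.
Midpoint longitude = -144.1° + (-82.4°)/2 = -144.1° − 41.2° = -185.3°.
Normalise into (−180°, 180°]: +174.7°.
(The naïve average (-144.1 + +133.5)/2 = -5.3° is on the wrong side of the globe.)

+174.7°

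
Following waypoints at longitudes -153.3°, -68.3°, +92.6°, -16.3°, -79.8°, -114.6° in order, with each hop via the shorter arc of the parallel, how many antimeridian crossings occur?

Leg 1: -153.3° → -68.3°, shortest Δλ = 85.0° (east) — does not cross 180°.
Leg 2: -68.3° → +92.6°, shortest Δλ = 160.9° (east) — does not cross 180°.
Leg 3: +92.6° → -16.3°, shortest Δλ = -108.9° (west) — does not cross 180°.
Leg 4: -16.3° → -79.8°, shortest Δλ = -63.5° (west) — does not cross 180°.
Leg 5: -79.8° → -114.6°, shortest Δλ = -34.8° (west) — does not cross 180°.
Total crossings: 0.

0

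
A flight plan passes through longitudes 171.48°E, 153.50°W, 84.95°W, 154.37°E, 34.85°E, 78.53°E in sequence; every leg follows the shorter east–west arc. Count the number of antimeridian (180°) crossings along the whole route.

Leg 1: +171.48° → -153.50°, shortest Δλ = 35.02° (east) — crosses 180°.
Leg 2: -153.50° → -84.95°, shortest Δλ = 68.55° (east) — does not cross 180°.
Leg 3: -84.95° → +154.37°, shortest Δλ = -120.68° (west) — crosses 180°.
Leg 4: +154.37° → +34.85°, shortest Δλ = -119.52° (west) — does not cross 180°.
Leg 5: +34.85° → +78.53°, shortest Δλ = 43.68° (east) — does not cross 180°.
Total crossings: 2.

2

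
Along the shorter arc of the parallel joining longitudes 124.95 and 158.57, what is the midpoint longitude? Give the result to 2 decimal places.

Signed shortest Δλ from +124.95° to +158.57° is +33.62°.
Midpoint longitude = +124.95° + (+33.62°)/2 = +124.95° + 16.81° = +141.76°.

+141.76°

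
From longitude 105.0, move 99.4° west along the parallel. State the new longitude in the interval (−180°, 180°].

+5.6°

Start at +105.0°; shift −99.4° → +5.6°.
+5.6° already lies in (−180°, 180°].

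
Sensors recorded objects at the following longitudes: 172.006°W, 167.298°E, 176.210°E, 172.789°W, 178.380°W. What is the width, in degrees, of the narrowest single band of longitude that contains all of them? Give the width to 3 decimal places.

Sort the longitudes: -178.380°, -172.789°, -172.006°, +167.298°, +176.210°.
Eastward gaps between consecutive values (wrapping around): 5.591°, 0.783°, 339.304°, 8.912°, 5.410°.
Largest gap = 339.304° ⇒ minimal covering band is its complement: 360° − 339.304° = 20.696°.
Band runs from +167.298° eastward to -172.006°, crossing the antimeridian.

20.696°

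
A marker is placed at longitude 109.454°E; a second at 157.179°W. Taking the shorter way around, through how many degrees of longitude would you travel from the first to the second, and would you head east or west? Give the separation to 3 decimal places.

93.367° east

Raw difference: -157.179 − 109.454 = -266.633°.
Normalise into (−180°, 180°]: -266.633° + 360° = 93.367°.
Positive ⇒ the second point lies to the east; separation 93.367°.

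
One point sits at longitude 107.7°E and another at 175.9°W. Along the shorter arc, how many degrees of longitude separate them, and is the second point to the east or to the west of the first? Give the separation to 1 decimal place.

Raw difference: -175.9 − 107.7 = -283.6°.
Normalise into (−180°, 180°]: -283.6° + 360° = 76.4°.
Positive ⇒ the second point lies to the east; separation 76.4°.

76.4° east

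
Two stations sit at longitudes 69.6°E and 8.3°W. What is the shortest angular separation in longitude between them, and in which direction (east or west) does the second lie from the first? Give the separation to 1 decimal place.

77.9° west

Raw difference: -8.3 − 69.6 = -77.9°.
Normalise into (−180°, 180°]: -77.9° stays -77.9°.
Negative ⇒ the second point lies to the west; separation 77.9°.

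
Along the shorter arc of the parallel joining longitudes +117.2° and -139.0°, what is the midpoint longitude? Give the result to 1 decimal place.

Signed shortest Δλ from +117.2° to -139.0° is +103.8°.
Midpoint longitude = +117.2° + (+103.8°)/2 = +117.2° + 51.9° = +169.1°.
(The naïve average (+117.2 + -139.0)/2 = -10.9° is on the wrong side of the globe.)

+169.1°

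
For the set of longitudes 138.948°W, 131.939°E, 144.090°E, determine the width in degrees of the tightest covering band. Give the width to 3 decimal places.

89.113°

Sort the longitudes: -138.948°, +131.939°, +144.090°.
Eastward gaps between consecutive values (wrapping around): 270.887°, 12.151°, 76.962°.
Largest gap = 270.887° ⇒ minimal covering band is its complement: 360° − 270.887° = 89.113°.
Band runs from +131.939° eastward to -138.948°, crossing the antimeridian.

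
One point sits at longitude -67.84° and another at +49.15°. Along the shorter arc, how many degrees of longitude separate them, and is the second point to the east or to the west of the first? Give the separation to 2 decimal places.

Raw difference: 49.15 − -67.84 = 116.99°.
Normalise into (−180°, 180°]: 116.99° stays 116.99°.
Positive ⇒ the second point lies to the east; separation 116.99°.

116.99° east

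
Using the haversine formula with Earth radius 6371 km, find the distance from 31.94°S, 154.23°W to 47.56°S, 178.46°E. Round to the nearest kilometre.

Δλ = 178.46 − -154.23 = 332.69°; wrapped into (−180°, 180°]: -27.31°.
Δφ = -47.56 − -31.94 = -15.62°.
a = sin²(Δφ/2) + cos φ₁ · cos φ₂ · sin²(Δλ/2) = 0.050380.
c = 2·atan2(√a, √(1−a)) = 0.45277 rad → d = 6371·c ≈ 2884.59 km.

2885 km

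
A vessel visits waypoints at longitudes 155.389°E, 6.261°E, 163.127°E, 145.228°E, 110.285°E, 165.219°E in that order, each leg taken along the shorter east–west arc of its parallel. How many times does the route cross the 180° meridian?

0

Leg 1: +155.389° → +6.261°, shortest Δλ = -149.128° (west) — does not cross 180°.
Leg 2: +6.261° → +163.127°, shortest Δλ = 156.866° (east) — does not cross 180°.
Leg 3: +163.127° → +145.228°, shortest Δλ = -17.899° (west) — does not cross 180°.
Leg 4: +145.228° → +110.285°, shortest Δλ = -34.943° (west) — does not cross 180°.
Leg 5: +110.285° → +165.219°, shortest Δλ = 54.934° (east) — does not cross 180°.
Total crossings: 0.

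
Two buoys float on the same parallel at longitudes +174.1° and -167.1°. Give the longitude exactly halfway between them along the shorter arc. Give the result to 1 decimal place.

-176.5°

Signed shortest Δλ from +174.1° to -167.1° is +18.8°.
Midpoint longitude = +174.1° + (+18.8°)/2 = +174.1° + 9.4° = +183.5°.
Normalise into (−180°, 180°]: -176.5°.
(The naïve average (+174.1 + -167.1)/2 = 3.5° is on the wrong side of the globe.)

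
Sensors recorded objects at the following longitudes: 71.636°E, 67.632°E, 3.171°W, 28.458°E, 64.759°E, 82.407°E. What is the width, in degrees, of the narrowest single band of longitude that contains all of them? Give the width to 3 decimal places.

85.578°

Sort the longitudes: -3.171°, +28.458°, +64.759°, +67.632°, +71.636°, +82.407°.
Eastward gaps between consecutive values (wrapping around): 31.629°, 36.301°, 2.873°, 4.004°, 10.771°, 274.422°.
Largest gap = 274.422° ⇒ minimal covering band is its complement: 360° − 274.422° = 85.578°.
Band runs from -3.171° eastward to +82.407°.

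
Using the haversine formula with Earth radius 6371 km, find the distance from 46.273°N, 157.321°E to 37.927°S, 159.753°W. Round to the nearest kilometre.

Δλ = -159.753 − 157.321 = -317.074°; wrapped into (−180°, 180°]: 42.926°.
Δφ = -37.927 − 46.273 = -84.200°.
a = sin²(Δφ/2) + cos φ₁ · cos φ₂ · sin²(Δλ/2) = 0.522469.
c = 2·atan2(√a, √(1−a)) = 1.61575 rad → d = 6371·c ≈ 10293.94 km.

10294 km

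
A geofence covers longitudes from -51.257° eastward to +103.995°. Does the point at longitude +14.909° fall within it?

Band width going east from -51.257° to +103.995°: ((103.995 − -51.257) mod 360) = 155.252°.
Offset of +14.909° east of the west edge: ((14.909 − -51.257) mod 360) = 66.166°.
66.166° ≤ 155.252° ⇒ inside.

Yes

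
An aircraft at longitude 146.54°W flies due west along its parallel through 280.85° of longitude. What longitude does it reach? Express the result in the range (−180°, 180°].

Start at -146.54°; shift −280.85° → -427.39°.
-427.39° lies outside (−180°, 180°]; add 360° → -67.39°.

67.39°W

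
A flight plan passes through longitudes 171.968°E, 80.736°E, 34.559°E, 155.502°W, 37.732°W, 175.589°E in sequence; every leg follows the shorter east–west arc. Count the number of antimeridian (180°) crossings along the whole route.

2

Leg 1: +171.968° → +80.736°, shortest Δλ = -91.232° (west) — does not cross 180°.
Leg 2: +80.736° → +34.559°, shortest Δλ = -46.177° (west) — does not cross 180°.
Leg 3: +34.559° → -155.502°, shortest Δλ = 169.939° (east) — crosses 180°.
Leg 4: -155.502° → -37.732°, shortest Δλ = 117.77° (east) — does not cross 180°.
Leg 5: -37.732° → +175.589°, shortest Δλ = -146.679° (west) — crosses 180°.
Total crossings: 2.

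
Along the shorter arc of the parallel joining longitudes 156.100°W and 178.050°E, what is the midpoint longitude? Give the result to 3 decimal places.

Signed shortest Δλ from -156.100° to +178.050° is -25.850°.
Midpoint longitude = -156.100° + (-25.850°)/2 = -156.100° − 12.925° = -169.025°.
(The naïve average (-156.100 + +178.050)/2 = 10.975° is on the wrong side of the globe.)

169.025°W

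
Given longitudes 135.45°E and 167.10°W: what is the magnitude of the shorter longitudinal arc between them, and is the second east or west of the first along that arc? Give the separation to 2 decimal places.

57.45° east

Raw difference: -167.10 − 135.45 = -302.55°.
Normalise into (−180°, 180°]: -302.55° + 360° = 57.45°.
Positive ⇒ the second point lies to the east; separation 57.45°.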